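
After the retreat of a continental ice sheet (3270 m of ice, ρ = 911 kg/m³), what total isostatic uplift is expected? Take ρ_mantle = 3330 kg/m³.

895 m

Removing the load lets mantle flow back in; uplift u satisfies ρ_ice t = ρ_m u.
u = t ρ_ice/ρ_m = 3270 m × 911/3330 = 895 m.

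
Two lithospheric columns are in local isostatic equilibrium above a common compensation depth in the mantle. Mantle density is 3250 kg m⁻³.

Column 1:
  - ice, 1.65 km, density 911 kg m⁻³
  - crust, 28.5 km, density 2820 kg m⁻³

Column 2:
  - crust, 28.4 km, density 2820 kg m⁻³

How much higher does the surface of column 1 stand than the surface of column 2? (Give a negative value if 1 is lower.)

For any compensation level in the mantle, the mantle terms cancel and isostasy reduces to e = (Σt_1 − Σt_2) − (Σ(ρt)_1 − Σ(ρt)_2) / ρ_m.
Σt_1 = 30.15 km; Σt_2 = 28.4 km; Σ(ρt)_1 = 81873.15; Σ(ρt)_2 = 80088 (in km·kg m⁻³).
e = (30.15 − 28.4) − (81873.15 − 80088) / 3250 = 1.2 km.

1.2 km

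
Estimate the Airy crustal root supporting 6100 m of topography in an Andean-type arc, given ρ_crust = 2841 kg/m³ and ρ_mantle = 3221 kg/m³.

45600 m

Isostatic balance requires: the weight of the topography is balanced by the buoyancy of the root, ρ_c h = (ρ_m − ρ_c) r.
r = h · ρ_c / (ρ_m − ρ_c) = 6100 m × 2841 / (3221 − 2841) = 45600 m.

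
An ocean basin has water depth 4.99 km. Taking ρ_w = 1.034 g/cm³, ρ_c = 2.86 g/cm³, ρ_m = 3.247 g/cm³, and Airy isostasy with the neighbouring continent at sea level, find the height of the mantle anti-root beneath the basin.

In Airy isostatic equilibrium: replacing crust with seawater at the top is compensated by replacing crust with mantle at the base: d (ρ_c − ρ_w) = a (ρ_m − ρ_c).
a = d (ρ_c − ρ_w)/(ρ_m − ρ_c) = 4.99 km × 1.826/0.387 = 23.5 km.

23.5 km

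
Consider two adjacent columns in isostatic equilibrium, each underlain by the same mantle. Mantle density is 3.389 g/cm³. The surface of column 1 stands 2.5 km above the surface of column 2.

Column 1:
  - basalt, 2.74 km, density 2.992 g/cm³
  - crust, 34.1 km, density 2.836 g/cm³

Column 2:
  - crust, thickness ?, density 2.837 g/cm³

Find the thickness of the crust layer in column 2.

20.8 km

Take the compensation level at the base of the deeper column (depth z_c below the surface of column 1) and equate Σ ρ_i t_i down to z_c; mantle fills any gap and the z_c terms cancel.
Column 1: 2.74×2.992 + 34.1×2.836 + (z_c − 36.84)×3.389
Column 2: 2.5×0 + x×2.837 + (z_c − 2.5 − 0 − x)×3.389
The z_c×3.389 term appears on both sides and cancels. Collect the known terms of each column as K = Σ(ρt)_known − 3.389 × (depth of known layers): K_1 = 104.90568 − 3.389×36.84 = −19.94508; K_2 = 0 − 3.389×(2.5 + 0) = −8.4725.
Balance: K_1 = K_2 − x×(3.389 − 2.837), so x = (K_2 − K_1)/(3.389 − 2.837) = 11.4726/0.552 = 20.8 km.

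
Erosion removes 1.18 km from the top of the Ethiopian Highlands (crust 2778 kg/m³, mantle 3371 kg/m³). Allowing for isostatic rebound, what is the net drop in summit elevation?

Rebound u = e ρ_c/ρ_m = 1.18 km × 2778/3371 = 0.9724 km.
Net surface drop = e − u = 1.18 km − 0.9724 km = e (ρ_m − ρ_c)/ρ_m = 0.208 km.

0.208 km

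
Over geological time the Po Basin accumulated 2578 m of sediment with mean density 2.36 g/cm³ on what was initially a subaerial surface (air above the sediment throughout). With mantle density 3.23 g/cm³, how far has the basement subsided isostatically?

Subaerial load: s = t ρ_sed / ρ_m = 2578 m × 2.36/3.23 = 1880 m.

1880 m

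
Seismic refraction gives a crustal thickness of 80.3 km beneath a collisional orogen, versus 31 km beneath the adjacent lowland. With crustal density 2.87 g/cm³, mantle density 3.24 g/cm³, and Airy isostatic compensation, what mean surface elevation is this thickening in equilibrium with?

Excess crust Δ = 80.3 km − 31 km = 49.3 km, split between elevation h and root r with h + r = Δ.
Airy balance ρ_c h = (ρ_m − ρ_c) r gives r = h ρ_c/(ρ_m − ρ_c), so h (1 + ρ_c/(ρ_m − ρ_c)) = Δ, i.e. h = Δ (ρ_m − ρ_c)/ρ_m.
h = 49.3 km × 0.37/3.24 = 5.63 km.

5.63 km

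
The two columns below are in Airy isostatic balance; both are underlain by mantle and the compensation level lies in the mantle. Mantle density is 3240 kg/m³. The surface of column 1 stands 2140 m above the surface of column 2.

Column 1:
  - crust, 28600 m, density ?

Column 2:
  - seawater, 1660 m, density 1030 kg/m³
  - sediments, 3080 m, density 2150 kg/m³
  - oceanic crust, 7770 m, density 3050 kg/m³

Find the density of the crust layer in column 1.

Take the compensation level at the base of the deeper column (depth z_c below the surface of column 1) and equate Σ ρ_i t_i down to z_c; mantle fills any gap and the z_c terms cancel.
Column 1: 28600×ρ + (z_c − 28600)×3240
Column 2: 2140×0 + 1660×1030 + 3080×2150 + 7770×3050 + (z_c − 2140 − 12510)×3240
The z_c×3240 term appears on both sides and cancels. Collect the known terms of each column as K = Σ(ρt)_known − 3240 × (depth of known layers): K_1 = 0 − 3240×28600 = −92664000; K_2 = 32030300 − 3240×(2140 + 12510) = −15435700.
Balance: K_1 + 28600×ρ = K_2, so ρ = (K_2 − K_1)/28600 = 77228300/28600 = 2700 kg/m³.

2700 kg/m³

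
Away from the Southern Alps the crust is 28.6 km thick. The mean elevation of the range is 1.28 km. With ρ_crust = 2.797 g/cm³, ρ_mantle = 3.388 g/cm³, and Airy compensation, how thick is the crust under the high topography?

Root depth r = h ρ_c / (ρ_m − ρ_c) = 1.28 km × 2.797 / 0.591 = 6.058 km.
Total thickness = T + h + r = 28.6 km + 1.28 km + 6.058 km = 35.9 km.

35.9 km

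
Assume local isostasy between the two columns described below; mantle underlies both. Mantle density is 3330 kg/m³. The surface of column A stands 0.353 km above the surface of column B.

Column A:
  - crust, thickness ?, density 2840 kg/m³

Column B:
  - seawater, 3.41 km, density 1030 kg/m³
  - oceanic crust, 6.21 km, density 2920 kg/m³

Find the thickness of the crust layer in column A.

23.6 km

Take the compensation level at the base of the deeper column (depth z_c below the surface of column A) and equate Σ ρ_i t_i down to z_c; mantle fills any gap and the z_c terms cancel.
Column A: x×2840 + (z_c − 0 − x)×3330
Column B: 0.353×0 + 3.41×1030 + 6.21×2920 + (z_c − 0.353 − 9.62)×3330
The z_c×3330 term appears on both sides and cancels. Collect the known terms of each column as K = Σ(ρt)_known − 3330 × (depth of known layers): K_A = 0 − 3330×0 = 0; K_B = 21645.5 − 3330×(0.353 + 9.62) = −11564.59.
Balance: K_A − x×(3330 − 2840) = K_B, so x = (K_A − K_B)/(3330 − 2840) = 11564.6/490 = 23.6 km.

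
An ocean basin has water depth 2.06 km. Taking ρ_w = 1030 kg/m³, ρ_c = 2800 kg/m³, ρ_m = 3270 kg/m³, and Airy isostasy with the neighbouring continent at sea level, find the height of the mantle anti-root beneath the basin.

Equating mass per unit area of the two columns: replacing crust with seawater at the top is compensated by replacing crust with mantle at the base: d (ρ_c − ρ_w) = a (ρ_m − ρ_c).
a = d (ρ_c − ρ_w)/(ρ_m − ρ_c) = 2.06 km × 1770/470 = 7.76 km.

7.76 km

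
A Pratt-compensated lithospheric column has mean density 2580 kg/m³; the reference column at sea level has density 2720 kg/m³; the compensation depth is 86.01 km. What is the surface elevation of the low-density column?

ρ_ref D = ρ (D + h) → h = D (ρ_ref − ρ)/ρ.
h = 86.01 km × (2720 − 2580)/2580 = 4.67 km.

4.67 km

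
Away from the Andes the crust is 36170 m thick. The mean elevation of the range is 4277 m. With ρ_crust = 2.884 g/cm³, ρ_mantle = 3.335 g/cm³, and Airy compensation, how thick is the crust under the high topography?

67800 m

Root depth r = h ρ_c / (ρ_m − ρ_c) = 4277 m × 2.884 / 0.451 = 27350 m.
Total thickness = T + h + r = 36170 m + 4277 m + 27350 m = 67800 m.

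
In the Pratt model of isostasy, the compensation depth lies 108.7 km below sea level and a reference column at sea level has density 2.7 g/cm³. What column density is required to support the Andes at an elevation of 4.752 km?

Pratt balance: ρ_ref D = ρ (D + h).
ρ = ρ_ref D/(D + h) = 2.7 × 108.7 km/(108.7 km + 4.752 km) = 2.59 g/cm³.

2.59 g/cm³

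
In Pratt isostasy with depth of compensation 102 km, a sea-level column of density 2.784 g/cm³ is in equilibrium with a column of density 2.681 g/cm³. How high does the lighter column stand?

ρ_ref D = ρ (D + h) → h = D (ρ_ref − ρ)/ρ.
h = 102 km × (2.784 − 2.681)/2.681 = 3.92 km.

3.92 km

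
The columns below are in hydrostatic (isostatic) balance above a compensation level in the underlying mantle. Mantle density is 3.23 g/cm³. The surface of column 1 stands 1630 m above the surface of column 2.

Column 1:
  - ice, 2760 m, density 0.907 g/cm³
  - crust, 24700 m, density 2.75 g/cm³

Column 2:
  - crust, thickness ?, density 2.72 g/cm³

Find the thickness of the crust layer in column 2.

25500 m

Take the compensation level at the base of the deeper column (depth z_c below the surface of column 1) and equate Σ ρ_i t_i down to z_c; mantle fills any gap and the z_c terms cancel.
Column 1: 2760×0.907 + 24700×2.75 + (z_c − 27460)×3.23
Column 2: 1630×0 + x×2.72 + (z_c − 1630 − 0 − x)×3.23
The z_c×3.23 term appears on both sides and cancels. Collect the known terms of each column as K = Σ(ρt)_known − 3.23 × (depth of known layers): K_1 = 70428.32 − 3.23×27460 = −18267.48; K_2 = 0 − 3.23×(1630 + 0) = −5264.9.
Balance: K_1 = K_2 − x×(3.23 − 2.72), so x = (K_2 − K_1)/(3.23 − 2.72) = 13002.6/0.51 = 25500 m.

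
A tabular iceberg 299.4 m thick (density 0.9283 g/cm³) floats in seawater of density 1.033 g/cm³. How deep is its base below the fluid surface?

Draft d = t ρ_obj/ρ_fluid = 299.4 m × 0.9283/1.033 = 269 m.

269 m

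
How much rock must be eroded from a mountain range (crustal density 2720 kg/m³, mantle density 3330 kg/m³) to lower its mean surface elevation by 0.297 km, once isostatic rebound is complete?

Net drop Δ = e − u = e − e ρ_c/ρ_m = e (ρ_m − ρ_c)/ρ_m.
e = Δ ρ_m/(ρ_m − ρ_c) = 0.297 km × 3330/610 = 1.62 km.

1.62 km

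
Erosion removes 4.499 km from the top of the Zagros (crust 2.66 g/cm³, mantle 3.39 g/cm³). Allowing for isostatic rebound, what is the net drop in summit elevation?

Rebound u = e ρ_c/ρ_m = 4.499 km × 2.66/3.39 = 3.53 km.
Net surface drop = e − u = 4.499 km − 3.53 km = e (ρ_m − ρ_c)/ρ_m = 0.969 km.

0.969 km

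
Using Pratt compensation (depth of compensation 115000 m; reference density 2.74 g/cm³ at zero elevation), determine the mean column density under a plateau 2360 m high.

Pratt balance: ρ_ref D = ρ (D + h).
ρ = ρ_ref D/(D + h) = 2.74 × 115000 m/(115000 m + 2360 m) = 2.68 g/cm³.

2.68 g/cm³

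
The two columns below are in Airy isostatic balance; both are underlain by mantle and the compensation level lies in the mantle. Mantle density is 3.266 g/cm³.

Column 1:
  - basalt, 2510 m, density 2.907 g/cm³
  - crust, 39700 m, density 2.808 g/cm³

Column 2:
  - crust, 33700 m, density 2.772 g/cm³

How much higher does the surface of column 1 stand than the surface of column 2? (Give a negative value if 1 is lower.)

For any compensation level in the mantle, the mantle terms cancel and isostasy reduces to e = (Σt_1 − Σt_2) − (Σ(ρt)_1 − Σ(ρt)_2) / ρ_m.
Σt_1 = 42210 m; Σt_2 = 33700 m; Σ(ρt)_1 = 118774.17; Σ(ρt)_2 = 93416.4 (in m·g/cm³).
e = (42210 − 33700) − (118774.17 − 93416.4) / 3.266 = 746 m.

746 m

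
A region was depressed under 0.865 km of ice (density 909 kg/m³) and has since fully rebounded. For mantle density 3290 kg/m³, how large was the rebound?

Removing the load lets mantle flow back in; uplift u satisfies ρ_ice t = ρ_m u.
u = t ρ_ice/ρ_m = 0.865 km × 909/3290 = 0.239 km.

0.239 km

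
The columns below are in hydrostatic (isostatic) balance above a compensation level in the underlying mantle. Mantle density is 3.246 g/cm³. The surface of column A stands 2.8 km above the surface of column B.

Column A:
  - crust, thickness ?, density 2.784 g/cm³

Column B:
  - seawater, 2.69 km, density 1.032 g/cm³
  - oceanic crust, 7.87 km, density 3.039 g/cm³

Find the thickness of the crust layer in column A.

36.1 km

Take the compensation level at the base of the deeper column (depth z_c below the surface of column A) and equate Σ ρ_i t_i down to z_c; mantle fills any gap and the z_c terms cancel.
Column A: x×2.784 + (z_c − 0 − x)×3.246
Column B: 2.8×0 + 2.69×1.032 + 7.87×3.039 + (z_c − 2.8 − 10.56)×3.246
The z_c×3.246 term appears on both sides and cancels. Collect the known terms of each column as K = Σ(ρt)_known − 3.246 × (depth of known layers): K_A = 0 − 3.246×0 = 0; K_B = 26.69301 − 3.246×(2.8 + 10.56) = −16.67355.
Balance: K_A − x×(3.246 − 2.784) = K_B, so x = (K_A − K_B)/(3.246 − 2.784) = 16.6735/0.462 = 36.1 km.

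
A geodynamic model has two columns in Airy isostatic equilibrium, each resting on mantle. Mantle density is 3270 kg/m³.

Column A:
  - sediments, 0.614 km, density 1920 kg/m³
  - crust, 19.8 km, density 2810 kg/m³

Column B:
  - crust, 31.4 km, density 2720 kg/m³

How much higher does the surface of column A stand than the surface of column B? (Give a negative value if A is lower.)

For any compensation level in the mantle, the mantle terms cancel and isostasy reduces to e = (Σt_A − Σt_B) − (Σ(ρt)_A − Σ(ρt)_B) / ρ_m.
Σt_A = 20.414 km; Σt_B = 31.4 km; Σ(ρt)_A = 56816.88; Σ(ρt)_B = 85408 (in km·kg/m³).
e = (20.414 − 31.4) − (56816.88 − 85408) / 3270 = −2.24 km.

−2.24 km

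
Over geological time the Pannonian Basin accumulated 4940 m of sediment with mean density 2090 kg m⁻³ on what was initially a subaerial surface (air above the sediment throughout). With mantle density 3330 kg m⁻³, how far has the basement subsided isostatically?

Subaerial load: s = t ρ_sed / ρ_m = 4940 m × 2090/3330 = 3100 m.

3100 m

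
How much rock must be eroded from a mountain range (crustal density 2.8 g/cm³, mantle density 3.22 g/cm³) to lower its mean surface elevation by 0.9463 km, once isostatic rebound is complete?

Net drop Δ = e − u = e − e ρ_c/ρ_m = e (ρ_m − ρ_c)/ρ_m.
e = Δ ρ_m/(ρ_m − ρ_c) = 0.9463 km × 3.22/0.42 = 7.25 km.

7.25 km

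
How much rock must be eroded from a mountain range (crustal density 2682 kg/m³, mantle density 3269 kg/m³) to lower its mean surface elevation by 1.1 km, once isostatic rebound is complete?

Net drop Δ = e − u = e − e ρ_c/ρ_m = e (ρ_m − ρ_c)/ρ_m.
e = Δ ρ_m/(ρ_m − ρ_c) = 1.1 km × 3269/587 = 6.13 km.

6.13 km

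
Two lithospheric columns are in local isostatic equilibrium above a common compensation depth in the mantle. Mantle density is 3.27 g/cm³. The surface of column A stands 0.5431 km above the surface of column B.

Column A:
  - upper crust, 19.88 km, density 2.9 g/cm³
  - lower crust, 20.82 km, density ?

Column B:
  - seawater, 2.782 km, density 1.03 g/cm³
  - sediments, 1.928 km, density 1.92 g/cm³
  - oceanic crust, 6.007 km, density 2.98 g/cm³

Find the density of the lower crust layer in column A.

3.03 g/cm³

Take the compensation level at the base of the deeper column (depth z_c below the surface of column A) and equate Σ ρ_i t_i down to z_c; mantle fills any gap and the z_c terms cancel.
Column A: 19.88×2.9 + 20.82×ρ + (z_c − 40.7)×3.27
Column B: 0.5431×0 + 2.782×1.03 + 1.928×1.92 + 6.007×2.98 + (z_c − 0.5431 − 10.717)×3.27
The z_c×3.27 term appears on both sides and cancels. Collect the known terms of each column as K = Σ(ρt)_known − 3.27 × (depth of known layers): K_A = 57.652 − 3.27×40.7 = −75.437; K_B = 24.46808 − 3.27×(0.5431 + 10.717) = −12.352447.
Balance: K_A + 20.82×ρ = K_B, so ρ = (K_B − K_A)/20.82 = 63.0846/20.82 = 3.03 g/cm³.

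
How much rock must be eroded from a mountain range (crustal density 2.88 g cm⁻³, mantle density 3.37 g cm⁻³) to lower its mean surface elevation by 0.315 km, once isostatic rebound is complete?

Net drop Δ = e − u = e − e ρ_c/ρ_m = e (ρ_m − ρ_c)/ρ_m.
e = Δ ρ_m/(ρ_m − ρ_c) = 0.315 km × 3.37/0.49 = 2.17 km.

2.17 km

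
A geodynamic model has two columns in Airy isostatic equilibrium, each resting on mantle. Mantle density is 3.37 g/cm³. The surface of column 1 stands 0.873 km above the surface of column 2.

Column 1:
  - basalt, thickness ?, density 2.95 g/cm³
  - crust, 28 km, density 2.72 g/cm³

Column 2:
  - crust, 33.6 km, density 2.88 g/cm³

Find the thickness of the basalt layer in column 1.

2.87 km

Take the compensation level at the base of the deeper column (depth z_c below the surface of column 1) and equate Σ ρ_i t_i down to z_c; mantle fills any gap and the z_c terms cancel.
Column 1: x×2.95 + 28×2.72 + (z_c − 28 − x)×3.37
Column 2: 0.873×0 + 33.6×2.88 + (z_c − 0.873 − 33.6)×3.37
The z_c×3.37 term appears on both sides and cancels. Collect the known terms of each column as K = Σ(ρt)_known − 3.37 × (depth of known layers): K_1 = 76.16 − 3.37×28 = −18.2; K_2 = 96.768 − 3.37×(0.873 + 33.6) = −19.40601.
Balance: K_1 − x×(3.37 − 2.95) = K_2, so x = (K_1 − K_2)/(3.37 − 2.95) = 1.20601/0.42 = 2.87 km.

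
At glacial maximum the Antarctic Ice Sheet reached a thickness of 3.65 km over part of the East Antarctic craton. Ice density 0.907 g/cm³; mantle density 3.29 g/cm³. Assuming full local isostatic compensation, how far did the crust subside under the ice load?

1.01 km

For local isostatic compensation: the ice load ρ_ice t is balanced by mantle displaced below, ρ_m s.
s = t ρ_ice / ρ_m = 3.65 km × 0.907/3.29 = 1.01 km.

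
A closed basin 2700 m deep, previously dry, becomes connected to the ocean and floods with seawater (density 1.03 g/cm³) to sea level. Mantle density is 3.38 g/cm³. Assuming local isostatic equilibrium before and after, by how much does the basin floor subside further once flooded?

1180 m

After flooding the water column is d + s deep. Its weight must equal the weight of mantle displaced by the extra subsidence s: (d + s) ρ_w = s ρ_m.
s = d ρ_w / (ρ_m − ρ_w) = 2700 m × 1.03/(3.38 − 1.03) = 1180 m.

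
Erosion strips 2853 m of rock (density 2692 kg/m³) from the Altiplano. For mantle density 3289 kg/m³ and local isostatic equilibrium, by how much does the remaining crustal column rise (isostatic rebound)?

2340 m

Unloading: uplift u = e ρ_c/ρ_m = 2853 m × 2692/3289 = 2340 m.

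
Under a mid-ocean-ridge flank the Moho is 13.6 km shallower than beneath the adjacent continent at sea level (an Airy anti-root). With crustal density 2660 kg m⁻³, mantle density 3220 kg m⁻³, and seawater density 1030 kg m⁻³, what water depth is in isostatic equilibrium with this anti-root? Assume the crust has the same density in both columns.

4.67 km

Replacing a thickness d of crust by seawater at the top must be balanced by replacing crust with mantle at the base: d (ρ_c − ρ_w) = a (ρ_m − ρ_c).
d = a (ρ_m − ρ_c)/(ρ_c − ρ_w) = 13.6 km × 560/1630 = 4.67 km.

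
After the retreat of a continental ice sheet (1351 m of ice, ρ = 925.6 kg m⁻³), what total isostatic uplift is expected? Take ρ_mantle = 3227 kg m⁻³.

Removing the load lets mantle flow back in; uplift u satisfies ρ_ice t = ρ_m u.
u = t ρ_ice/ρ_m = 1351 m × 925.6/3227 = 388 m.

388 m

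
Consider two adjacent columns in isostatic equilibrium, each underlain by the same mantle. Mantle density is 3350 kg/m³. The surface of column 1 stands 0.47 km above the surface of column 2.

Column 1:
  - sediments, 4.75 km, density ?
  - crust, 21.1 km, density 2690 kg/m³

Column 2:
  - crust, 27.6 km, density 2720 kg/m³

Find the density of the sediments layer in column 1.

Take the compensation level at the base of the deeper column (depth z_c below the surface of column 1) and equate Σ ρ_i t_i down to z_c; mantle fills any gap and the z_c terms cancel.
Column 1: 4.75×ρ + 21.1×2690 + (z_c − 25.85)×3350
Column 2: 0.47×0 + 27.6×2720 + (z_c − 0.47 − 27.6)×3350
The z_c×3350 term appears on both sides and cancels. Collect the known terms of each column as K = Σ(ρt)_known − 3350 × (depth of known layers): K_1 = 56759 − 3350×25.85 = −29838.5; K_2 = 75072 − 3350×(0.47 + 27.6) = −18962.5.
Balance: K_1 + 4.75×ρ = K_2, so ρ = (K_2 − K_1)/4.75 = 10876/4.75 = 2290 kg/m³.

2290 kg/m³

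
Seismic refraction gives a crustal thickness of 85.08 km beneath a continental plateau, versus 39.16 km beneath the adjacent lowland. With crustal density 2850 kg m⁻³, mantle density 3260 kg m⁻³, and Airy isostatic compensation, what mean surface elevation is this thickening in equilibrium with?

5.78 km

Excess crust Δ = 85.08 km − 39.16 km = 45.92 km, split between elevation h and root r with h + r = Δ.
Airy balance ρ_c h = (ρ_m − ρ_c) r gives r = h ρ_c/(ρ_m − ρ_c), so h (1 + ρ_c/(ρ_m − ρ_c)) = Δ, i.e. h = Δ (ρ_m − ρ_c)/ρ_m.
h = 45.92 km × 410/3260 = 5.78 km.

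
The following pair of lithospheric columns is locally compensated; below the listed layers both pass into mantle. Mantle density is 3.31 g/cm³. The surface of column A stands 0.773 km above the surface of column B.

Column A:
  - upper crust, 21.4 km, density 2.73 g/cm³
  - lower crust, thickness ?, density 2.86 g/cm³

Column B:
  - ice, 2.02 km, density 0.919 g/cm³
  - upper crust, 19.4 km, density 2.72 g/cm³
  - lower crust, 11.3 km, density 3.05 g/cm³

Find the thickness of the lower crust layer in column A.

Take the compensation level at the base of the deeper column (depth z_c below the surface of column A) and equate Σ ρ_i t_i down to z_c; mantle fills any gap and the z_c terms cancel.
Column A: 21.4×2.73 + x×2.86 + (z_c − 21.4 − x)×3.31
Column B: 0.773×0 + 2.02×0.919 + 19.4×2.72 + 11.3×3.05 + (z_c − 0.773 − 32.72)×3.31
The z_c×3.31 term appears on both sides and cancels. Collect the known terms of each column as K = Σ(ρt)_known − 3.31 × (depth of known layers): K_A = 58.422 − 3.31×21.4 = −12.412; K_B = 89.08938 − 3.31×(0.773 + 32.72) = −21.77245.
Balance: K_A − x×(3.31 − 2.86) = K_B, so x = (K_A − K_B)/(3.31 − 2.86) = 9.36045/0.45 = 20.8 km.

20.8 km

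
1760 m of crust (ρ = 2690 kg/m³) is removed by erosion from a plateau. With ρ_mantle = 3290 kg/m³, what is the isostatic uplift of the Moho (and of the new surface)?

1440 m

Unloading: uplift u = e ρ_c/ρ_m = 1760 m × 2690/3290 = 1440 m.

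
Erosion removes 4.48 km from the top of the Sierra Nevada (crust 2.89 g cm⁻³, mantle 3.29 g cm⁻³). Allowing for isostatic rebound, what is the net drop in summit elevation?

Rebound u = e ρ_c/ρ_m = 4.48 km × 2.89/3.29 = 3.935 km.
Net surface drop = e − u = 4.48 km − 3.935 km = e (ρ_m − ρ_c)/ρ_m = 0.545 km.

0.545 km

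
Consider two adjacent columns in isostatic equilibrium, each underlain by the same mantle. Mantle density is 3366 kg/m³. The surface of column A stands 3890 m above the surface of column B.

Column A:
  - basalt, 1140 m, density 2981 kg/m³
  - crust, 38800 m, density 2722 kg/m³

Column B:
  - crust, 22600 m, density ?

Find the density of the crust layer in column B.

2820 kg/m³

Take the compensation level at the base of the deeper column (depth z_c below the surface of column A) and equate Σ ρ_i t_i down to z_c; mantle fills any gap and the z_c terms cancel.
Column A: 1140×2981 + 38800×2722 + (z_c − 39940)×3366
Column B: 3890×0 + 22600×ρ + (z_c − 3890 − 22600)×3366
The z_c×3366 term appears on both sides and cancels. Collect the known terms of each column as K = Σ(ρt)_known − 3366 × (depth of known layers): K_A = 109011940 − 3366×39940 = −25426100; K_B = 0 − 3366×(3890 + 22600) = −89165340.
Balance: K_A = K_B + 22600×ρ, so ρ = (K_A − K_B)/22600 = 63739200/22600 = 2820 kg/m³.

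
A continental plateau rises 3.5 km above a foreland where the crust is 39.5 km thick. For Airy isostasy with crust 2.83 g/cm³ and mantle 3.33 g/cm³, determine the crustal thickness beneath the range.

Root depth r = h ρ_c / (ρ_m − ρ_c) = 3.5 km × 2.83 / 0.5 = 19.81 km.
Total thickness = T + h + r = 39.5 km + 3.5 km + 19.81 km = 62.8 km.

62.8 km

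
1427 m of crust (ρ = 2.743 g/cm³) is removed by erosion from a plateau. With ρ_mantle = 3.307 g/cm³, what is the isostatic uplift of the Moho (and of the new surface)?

1180 m

Unloading: uplift u = e ρ_c/ρ_m = 1427 m × 2.743/3.307 = 1180 m.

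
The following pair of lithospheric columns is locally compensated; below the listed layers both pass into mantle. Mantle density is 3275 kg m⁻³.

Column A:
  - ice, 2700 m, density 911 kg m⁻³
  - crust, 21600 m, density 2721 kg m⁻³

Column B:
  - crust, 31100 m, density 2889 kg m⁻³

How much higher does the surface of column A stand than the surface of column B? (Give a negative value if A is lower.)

1940 m

For any compensation level in the mantle, the mantle terms cancel and isostasy reduces to e = (Σt_A − Σt_B) − (Σ(ρt)_A − Σ(ρt)_B) / ρ_m.
Σt_A = 24300 m; Σt_B = 31100 m; Σ(ρt)_A = 61233300; Σ(ρt)_B = 89847900 (in m·kg m⁻³).
e = (24300 − 31100) − (61233300 − 89847900) / 3275 = 1940 m.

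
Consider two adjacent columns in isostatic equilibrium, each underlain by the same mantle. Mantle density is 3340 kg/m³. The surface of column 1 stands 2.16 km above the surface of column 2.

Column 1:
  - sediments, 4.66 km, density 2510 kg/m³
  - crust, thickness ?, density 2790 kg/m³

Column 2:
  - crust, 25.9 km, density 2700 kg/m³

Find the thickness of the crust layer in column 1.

Take the compensation level at the base of the deeper column (depth z_c below the surface of column 1) and equate Σ ρ_i t_i down to z_c; mantle fills any gap and the z_c terms cancel.
Column 1: 4.66×2510 + x×2790 + (z_c − 4.66 − x)×3340
Column 2: 2.16×0 + 25.9×2700 + (z_c − 2.16 − 25.9)×3340
The z_c×3340 term appears on both sides and cancels. Collect the known terms of each column as K = Σ(ρt)_known − 3340 × (depth of known layers): K_1 = 11696.6 − 3340×4.66 = −3867.8; K_2 = 69930 − 3340×(2.16 + 25.9) = −23790.4.
Balance: K_1 − x×(3340 − 2790) = K_2, so x = (K_1 − K_2)/(3340 − 2790) = 19922.6/550 = 36.2 km.

36.2 km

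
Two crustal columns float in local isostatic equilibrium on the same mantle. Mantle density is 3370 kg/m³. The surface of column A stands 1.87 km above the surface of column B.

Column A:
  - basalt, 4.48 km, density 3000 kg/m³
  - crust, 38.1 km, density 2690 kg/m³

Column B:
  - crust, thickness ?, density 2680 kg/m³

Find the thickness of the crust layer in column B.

Take the compensation level at the base of the deeper column (depth z_c below the surface of column A) and equate Σ ρ_i t_i down to z_c; mantle fills any gap and the z_c terms cancel.
Column A: 4.48×3000 + 38.1×2690 + (z_c − 42.58)×3370
Column B: 1.87×0 + x×2680 + (z_c − 1.87 − 0 − x)×3370
The z_c×3370 term appears on both sides and cancels. Collect the known terms of each column as K = Σ(ρt)_known − 3370 × (depth of known layers): K_A = 115929 − 3370×42.58 = −27565.6; K_B = 0 − 3370×(1.87 + 0) = −6301.9.
Balance: K_A = K_B − x×(3370 − 2680), so x = (K_B − K_A)/(3370 − 2680) = 21263.7/690 = 30.8 km.

30.8 km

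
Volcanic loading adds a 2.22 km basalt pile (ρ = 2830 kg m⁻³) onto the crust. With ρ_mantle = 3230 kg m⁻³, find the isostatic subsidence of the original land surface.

1.95 km

Subaerial loading: s = t ρ_load / ρ_m.
s = 2.22 km × 2830/3230 = 1.95 km.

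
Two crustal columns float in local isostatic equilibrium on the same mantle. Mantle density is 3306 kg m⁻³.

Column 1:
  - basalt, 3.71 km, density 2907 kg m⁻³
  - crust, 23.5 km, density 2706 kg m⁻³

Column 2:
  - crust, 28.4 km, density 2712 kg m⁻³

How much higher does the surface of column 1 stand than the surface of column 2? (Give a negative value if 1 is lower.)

For any compensation level in the mantle, the mantle terms cancel and isostasy reduces to e = (Σt_1 − Σt_2) − (Σ(ρt)_1 − Σ(ρt)_2) / ρ_m.
Σt_1 = 27.21 km; Σt_2 = 28.4 km; Σ(ρt)_1 = 74375.97; Σ(ρt)_2 = 77020.8 (in km·kg m⁻³).
e = (27.21 − 28.4) − (74375.97 − 77020.8) / 3306 = −0.39 km.

−0.39 km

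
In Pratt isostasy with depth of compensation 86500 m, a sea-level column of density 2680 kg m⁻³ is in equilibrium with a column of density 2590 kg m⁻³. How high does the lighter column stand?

3010 m

ρ_ref D = ρ (D + h) → h = D (ρ_ref − ρ)/ρ.
h = 86500 m × (2680 − 2590)/2590 = 3010 m.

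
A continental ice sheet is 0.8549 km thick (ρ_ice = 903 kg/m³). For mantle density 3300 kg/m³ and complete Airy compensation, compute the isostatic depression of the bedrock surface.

0.234 km

In Airy isostatic equilibrium: the ice load ρ_ice t is balanced by mantle displaced below, ρ_m s.
s = t ρ_ice / ρ_m = 0.8549 km × 903/3300 = 0.234 km.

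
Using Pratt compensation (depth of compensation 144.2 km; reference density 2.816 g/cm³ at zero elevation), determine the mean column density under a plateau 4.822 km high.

2.72 g/cm³

Pratt balance: ρ_ref D = ρ (D + h).
ρ = ρ_ref D/(D + h) = 2.816 × 144.2 km/(144.2 km + 4.822 km) = 2.72 g/cm³.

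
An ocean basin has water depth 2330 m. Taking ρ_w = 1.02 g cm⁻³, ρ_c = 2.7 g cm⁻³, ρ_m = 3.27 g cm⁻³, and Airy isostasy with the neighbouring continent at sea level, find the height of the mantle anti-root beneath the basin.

In Airy isostatic equilibrium: replacing crust with seawater at the top is compensated by replacing crust with mantle at the base: d (ρ_c − ρ_w) = a (ρ_m − ρ_c).
a = d (ρ_c − ρ_w)/(ρ_m − ρ_c) = 2330 m × 1.68/0.57 = 6870 m.

6870 m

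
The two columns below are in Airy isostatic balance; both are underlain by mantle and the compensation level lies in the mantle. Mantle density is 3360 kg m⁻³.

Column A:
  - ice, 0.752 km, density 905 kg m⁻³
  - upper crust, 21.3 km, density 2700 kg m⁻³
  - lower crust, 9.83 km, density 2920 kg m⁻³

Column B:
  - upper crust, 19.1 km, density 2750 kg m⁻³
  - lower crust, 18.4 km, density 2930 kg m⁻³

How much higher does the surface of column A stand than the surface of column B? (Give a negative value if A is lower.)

For any compensation level in the mantle, the mantle terms cancel and isostasy reduces to e = (Σt_A − Σt_B) − (Σ(ρt)_A − Σ(ρt)_B) / ρ_m.
Σt_A = 31.882 km; Σt_B = 37.5 km; Σ(ρt)_A = 86894.16; Σ(ρt)_B = 106437 (in km·kg m⁻³).
e = (31.882 − 37.5) − (86894.16 − 106437) / 3360 = 0.198 km.

0.198 km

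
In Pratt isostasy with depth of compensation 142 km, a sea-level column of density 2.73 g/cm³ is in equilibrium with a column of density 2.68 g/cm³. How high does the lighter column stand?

2.65 km

ρ_ref D = ρ (D + h) → h = D (ρ_ref − ρ)/ρ.
h = 142 km × (2.73 − 2.68)/2.68 = 2.65 km.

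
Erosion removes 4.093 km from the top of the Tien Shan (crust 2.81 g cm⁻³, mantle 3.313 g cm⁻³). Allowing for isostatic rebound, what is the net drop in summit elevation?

0.621 km

Rebound u = e ρ_c/ρ_m = 4.093 km × 2.81/3.313 = 3.472 km.
Net surface drop = e − u = 4.093 km − 3.472 km = e (ρ_m − ρ_c)/ρ_m = 0.621 km.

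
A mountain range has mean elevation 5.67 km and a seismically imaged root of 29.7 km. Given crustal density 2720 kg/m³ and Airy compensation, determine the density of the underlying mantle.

3240 kg/m³

Airy balance: ρ_c h = (ρ_m − ρ_c) r → ρ_m = ρ_c (1 + h/r).
ρ_m = 2720 × (1 + 5.67 km/29.7 km) = 3240 kg/m³.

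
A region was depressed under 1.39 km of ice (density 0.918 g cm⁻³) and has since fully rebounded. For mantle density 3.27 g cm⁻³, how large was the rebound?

0.39 km

Removing the load lets mantle flow back in; uplift u satisfies ρ_ice t = ρ_m u.
u = t ρ_ice/ρ_m = 1.39 km × 0.918/3.27 = 0.39 km.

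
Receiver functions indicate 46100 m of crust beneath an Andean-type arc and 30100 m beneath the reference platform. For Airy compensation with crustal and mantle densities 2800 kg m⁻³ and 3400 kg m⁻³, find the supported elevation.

Excess crust Δ = 46100 m − 30100 m = 16000 m, split between elevation h and root r with h + r = Δ.
Airy balance ρ_c h = (ρ_m − ρ_c) r gives r = h ρ_c/(ρ_m − ρ_c), so h (1 + ρ_c/(ρ_m − ρ_c)) = Δ, i.e. h = Δ (ρ_m − ρ_c)/ρ_m.
h = 16000 m × 600/3400 = 2820 m.

2820 m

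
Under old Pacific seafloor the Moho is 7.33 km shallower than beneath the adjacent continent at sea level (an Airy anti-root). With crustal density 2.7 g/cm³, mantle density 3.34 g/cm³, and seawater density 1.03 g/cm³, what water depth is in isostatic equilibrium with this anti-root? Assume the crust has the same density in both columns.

Replacing a thickness d of crust by seawater at the top must be balanced by replacing crust with mantle at the base: d (ρ_c − ρ_w) = a (ρ_m − ρ_c).
d = a (ρ_m − ρ_c)/(ρ_c − ρ_w) = 7.33 km × 0.64/1.67 = 2.81 km.

2.81 km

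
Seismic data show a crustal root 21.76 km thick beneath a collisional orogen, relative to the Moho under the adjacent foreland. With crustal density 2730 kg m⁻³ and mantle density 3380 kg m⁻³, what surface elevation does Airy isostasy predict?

Balancing pressure at the compensation depth: ρ_c h = (ρ_m − ρ_c) r.
h = r (ρ_m − ρ_c) / ρ_c = 21.76 km × (3380 − 2730) / 2730 = 5.18 km.

5.18 km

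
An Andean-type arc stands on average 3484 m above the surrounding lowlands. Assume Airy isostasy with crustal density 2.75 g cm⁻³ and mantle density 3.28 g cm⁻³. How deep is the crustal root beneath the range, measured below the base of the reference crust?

18100 m

In Airy isostatic equilibrium: the weight of the topography is balanced by the buoyancy of the root, ρ_c h = (ρ_m − ρ_c) r.
r = h · ρ_c / (ρ_m − ρ_c) = 3484 m × 2.75 / (3.28 − 2.75) = 18100 m.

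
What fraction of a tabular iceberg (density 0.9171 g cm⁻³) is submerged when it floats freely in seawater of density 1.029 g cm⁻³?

89.1%

Submerged fraction = ρ_obj/ρ_fluid = 0.9171/1.029 = 89.1%.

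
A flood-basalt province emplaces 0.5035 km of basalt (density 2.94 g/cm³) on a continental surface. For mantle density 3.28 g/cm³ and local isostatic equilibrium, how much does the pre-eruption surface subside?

0.451 km

Subaerial loading: s = t ρ_load / ρ_m.
s = 0.5035 km × 2.94/3.28 = 0.451 km.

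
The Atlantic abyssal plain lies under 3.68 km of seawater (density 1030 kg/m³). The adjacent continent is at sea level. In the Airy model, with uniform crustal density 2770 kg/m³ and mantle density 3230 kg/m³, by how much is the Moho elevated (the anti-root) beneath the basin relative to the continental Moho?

In Airy isostatic equilibrium: replacing crust with seawater at the top is compensated by replacing crust with mantle at the base: d (ρ_c − ρ_w) = a (ρ_m − ρ_c).
a = d (ρ_c − ρ_w)/(ρ_m − ρ_c) = 3.68 km × 1740/460 = 13.9 km.

13.9 km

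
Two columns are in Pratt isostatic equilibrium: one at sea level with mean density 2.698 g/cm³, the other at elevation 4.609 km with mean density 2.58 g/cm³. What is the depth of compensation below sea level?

101 km

ρ_ref D = ρ (D + h) → D (ρ_ref − ρ) = ρ h.
D = ρ h/(ρ_ref − ρ) = 2.58 × 4.609 km/(2.698 − 2.58) = 101 km.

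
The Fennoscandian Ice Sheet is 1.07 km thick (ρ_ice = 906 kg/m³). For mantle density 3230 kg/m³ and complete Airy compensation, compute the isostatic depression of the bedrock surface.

0.3 km

In Airy isostatic equilibrium: the ice load ρ_ice t is balanced by mantle displaced below, ρ_m s.
s = t ρ_ice / ρ_m = 1.07 km × 906/3230 = 0.3 km.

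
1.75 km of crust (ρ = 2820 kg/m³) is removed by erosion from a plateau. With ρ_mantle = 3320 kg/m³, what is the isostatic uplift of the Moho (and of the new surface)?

Unloading: uplift u = e ρ_c/ρ_m = 1.75 km × 2820/3320 = 1.49 km.

1.49 km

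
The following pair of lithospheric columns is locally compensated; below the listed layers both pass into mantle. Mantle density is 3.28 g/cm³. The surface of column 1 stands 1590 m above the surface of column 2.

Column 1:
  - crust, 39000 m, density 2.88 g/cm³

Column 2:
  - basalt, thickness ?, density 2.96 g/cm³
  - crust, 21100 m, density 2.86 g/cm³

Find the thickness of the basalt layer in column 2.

Take the compensation level at the base of the deeper column (depth z_c below the surface of column 1) and equate Σ ρ_i t_i down to z_c; mantle fills any gap and the z_c terms cancel.
Column 1: 39000×2.88 + (z_c − 39000)×3.28
Column 2: 1590×0 + x×2.96 + 21100×2.86 + (z_c − 1590 − 21100 − x)×3.28
The z_c×3.28 term appears on both sides and cancels. Collect the known terms of each column as K = Σ(ρt)_known − 3.28 × (depth of known layers): K_1 = 112320 − 3.28×39000 = −15600; K_2 = 60346 − 3.28×(1590 + 21100) = −14077.2.
Balance: K_1 = K_2 − x×(3.28 − 2.96), so x = (K_2 − K_1)/(3.28 − 2.96) = 1522.8/0.32 = 4760 m.

4760 m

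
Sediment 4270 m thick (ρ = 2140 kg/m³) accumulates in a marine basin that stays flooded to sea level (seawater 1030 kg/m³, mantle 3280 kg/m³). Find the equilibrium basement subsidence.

2110 m

Submarine loading: the sediment displaces seawater, and the subsidence is in turn flooded, so s (ρ_m − ρ_w) = t (ρ_sed − ρ_w).
s = 4270 m × (2140 − 1030) / (3280 − 1030) = 2110 m.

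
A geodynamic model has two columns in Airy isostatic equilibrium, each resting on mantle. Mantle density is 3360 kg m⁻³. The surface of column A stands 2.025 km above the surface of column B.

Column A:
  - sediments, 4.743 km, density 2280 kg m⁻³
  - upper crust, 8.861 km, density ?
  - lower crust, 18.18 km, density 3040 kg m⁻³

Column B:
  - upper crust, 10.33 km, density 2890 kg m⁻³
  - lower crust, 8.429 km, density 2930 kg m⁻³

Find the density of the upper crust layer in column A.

2870 kg m⁻³

Take the compensation level at the base of the deeper column (depth z_c below the surface of column A) and equate Σ ρ_i t_i down to z_c; mantle fills any gap and the z_c terms cancel.
Column A: 4.743×2280 + 8.861×ρ + 18.18×3040 + (z_c − 31.784)×3360
Column B: 2.025×0 + 10.33×2890 + 8.429×2930 + (z_c − 2.025 − 18.759)×3360
The z_c×3360 term appears on both sides and cancels. Collect the known terms of each column as K = Σ(ρt)_known − 3360 × (depth of known layers): K_A = 66081.24 − 3360×31.784 = −40713; K_B = 54550.67 − 3360×(2.025 + 18.759) = −15283.57.
Balance: K_A + 8.861×ρ = K_B, so ρ = (K_B − K_A)/8.861 = 25429.4/8.861 = 2870 kg m⁻³.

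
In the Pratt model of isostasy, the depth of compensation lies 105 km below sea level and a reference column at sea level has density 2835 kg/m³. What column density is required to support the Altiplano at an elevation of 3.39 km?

Pratt balance: ρ_ref D = ρ (D + h).
ρ = ρ_ref D/(D + h) = 2835 × 105 km/(105 km + 3.39 km) = 2750 kg/m³.

2750 kg/m³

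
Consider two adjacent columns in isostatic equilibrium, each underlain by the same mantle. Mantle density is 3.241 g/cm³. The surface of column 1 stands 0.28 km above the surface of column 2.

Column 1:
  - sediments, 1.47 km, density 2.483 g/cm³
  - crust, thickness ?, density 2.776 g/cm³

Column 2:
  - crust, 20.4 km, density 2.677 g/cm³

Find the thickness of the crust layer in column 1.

Take the compensation level at the base of the deeper column (depth z_c below the surface of column 1) and equate Σ ρ_i t_i down to z_c; mantle fills any gap and the z_c terms cancel.
Column 1: 1.47×2.483 + x×2.776 + (z_c − 1.47 − x)×3.241
Column 2: 0.28×0 + 20.4×2.677 + (z_c − 0.28 − 20.4)×3.241
The z_c×3.241 term appears on both sides and cancels. Collect the known terms of each column as K = Σ(ρt)_known − 3.241 × (depth of known layers): K_1 = 3.65001 − 3.241×1.47 = −1.11426; K_2 = 54.6108 − 3.241×(0.28 + 20.4) = −12.41308.
Balance: K_1 − x×(3.241 − 2.776) = K_2, so x = (K_1 − K_2)/(3.241 − 2.776) = 11.2988/0.465 = 24.3 km.

24.3 km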